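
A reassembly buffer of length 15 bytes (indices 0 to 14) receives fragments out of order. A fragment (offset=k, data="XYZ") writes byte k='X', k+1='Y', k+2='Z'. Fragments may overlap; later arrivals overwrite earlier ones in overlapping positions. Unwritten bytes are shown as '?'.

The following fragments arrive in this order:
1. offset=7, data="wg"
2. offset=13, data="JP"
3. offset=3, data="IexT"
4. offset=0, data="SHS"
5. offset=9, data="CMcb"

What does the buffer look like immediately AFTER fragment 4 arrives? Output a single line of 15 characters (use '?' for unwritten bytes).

Answer: SHSIexTwg????JP

Derivation:
Fragment 1: offset=7 data="wg" -> buffer=???????wg??????
Fragment 2: offset=13 data="JP" -> buffer=???????wg????JP
Fragment 3: offset=3 data="IexT" -> buffer=???IexTwg????JP
Fragment 4: offset=0 data="SHS" -> buffer=SHSIexTwg????JP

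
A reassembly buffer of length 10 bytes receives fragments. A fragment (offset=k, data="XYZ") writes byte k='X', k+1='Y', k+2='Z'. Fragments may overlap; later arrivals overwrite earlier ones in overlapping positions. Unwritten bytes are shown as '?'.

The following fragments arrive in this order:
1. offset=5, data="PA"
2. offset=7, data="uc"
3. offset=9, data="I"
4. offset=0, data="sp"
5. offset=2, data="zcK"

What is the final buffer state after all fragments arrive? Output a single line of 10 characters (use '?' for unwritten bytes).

Fragment 1: offset=5 data="PA" -> buffer=?????PA???
Fragment 2: offset=7 data="uc" -> buffer=?????PAuc?
Fragment 3: offset=9 data="I" -> buffer=?????PAucI
Fragment 4: offset=0 data="sp" -> buffer=sp???PAucI
Fragment 5: offset=2 data="zcK" -> buffer=spzcKPAucI

Answer: spzcKPAucI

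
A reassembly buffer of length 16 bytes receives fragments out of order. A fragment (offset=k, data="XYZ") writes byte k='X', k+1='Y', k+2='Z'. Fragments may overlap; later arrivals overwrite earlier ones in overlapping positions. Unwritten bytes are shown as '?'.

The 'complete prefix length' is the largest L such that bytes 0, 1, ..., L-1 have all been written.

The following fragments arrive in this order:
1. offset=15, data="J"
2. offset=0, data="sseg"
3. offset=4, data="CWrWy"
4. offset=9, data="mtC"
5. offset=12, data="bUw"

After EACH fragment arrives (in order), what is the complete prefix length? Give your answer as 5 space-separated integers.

Fragment 1: offset=15 data="J" -> buffer=???????????????J -> prefix_len=0
Fragment 2: offset=0 data="sseg" -> buffer=sseg???????????J -> prefix_len=4
Fragment 3: offset=4 data="CWrWy" -> buffer=ssegCWrWy??????J -> prefix_len=9
Fragment 4: offset=9 data="mtC" -> buffer=ssegCWrWymtC???J -> prefix_len=12
Fragment 5: offset=12 data="bUw" -> buffer=ssegCWrWymtCbUwJ -> prefix_len=16

Answer: 0 4 9 12 16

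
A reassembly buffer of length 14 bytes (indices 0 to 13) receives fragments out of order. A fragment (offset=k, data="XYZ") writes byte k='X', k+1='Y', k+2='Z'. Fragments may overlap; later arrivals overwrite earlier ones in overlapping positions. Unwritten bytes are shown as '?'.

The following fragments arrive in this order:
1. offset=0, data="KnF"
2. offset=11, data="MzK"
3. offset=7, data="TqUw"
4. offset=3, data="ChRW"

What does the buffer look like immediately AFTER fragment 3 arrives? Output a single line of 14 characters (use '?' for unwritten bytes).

Fragment 1: offset=0 data="KnF" -> buffer=KnF???????????
Fragment 2: offset=11 data="MzK" -> buffer=KnF????????MzK
Fragment 3: offset=7 data="TqUw" -> buffer=KnF????TqUwMzK

Answer: KnF????TqUwMzK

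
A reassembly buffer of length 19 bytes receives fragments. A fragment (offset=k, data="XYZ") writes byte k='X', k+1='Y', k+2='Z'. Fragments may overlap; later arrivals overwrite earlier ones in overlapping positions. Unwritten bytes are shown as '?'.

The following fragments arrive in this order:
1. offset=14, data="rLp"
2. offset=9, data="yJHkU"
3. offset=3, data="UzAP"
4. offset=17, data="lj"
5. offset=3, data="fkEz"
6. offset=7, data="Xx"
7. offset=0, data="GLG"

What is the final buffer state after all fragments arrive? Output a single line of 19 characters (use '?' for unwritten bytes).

Fragment 1: offset=14 data="rLp" -> buffer=??????????????rLp??
Fragment 2: offset=9 data="yJHkU" -> buffer=?????????yJHkUrLp??
Fragment 3: offset=3 data="UzAP" -> buffer=???UzAP??yJHkUrLp??
Fragment 4: offset=17 data="lj" -> buffer=???UzAP??yJHkUrLplj
Fragment 5: offset=3 data="fkEz" -> buffer=???fkEz??yJHkUrLplj
Fragment 6: offset=7 data="Xx" -> buffer=???fkEzXxyJHkUrLplj
Fragment 7: offset=0 data="GLG" -> buffer=GLGfkEzXxyJHkUrLplj

Answer: GLGfkEzXxyJHkUrLplj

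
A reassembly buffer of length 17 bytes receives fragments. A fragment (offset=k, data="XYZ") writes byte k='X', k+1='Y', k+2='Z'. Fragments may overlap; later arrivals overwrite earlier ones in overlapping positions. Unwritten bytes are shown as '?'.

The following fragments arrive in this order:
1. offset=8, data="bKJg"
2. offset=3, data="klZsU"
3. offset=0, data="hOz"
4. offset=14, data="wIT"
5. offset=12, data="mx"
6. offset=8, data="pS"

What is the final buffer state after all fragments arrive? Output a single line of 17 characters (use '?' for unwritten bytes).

Answer: hOzklZsUpSJgmxwIT

Derivation:
Fragment 1: offset=8 data="bKJg" -> buffer=????????bKJg?????
Fragment 2: offset=3 data="klZsU" -> buffer=???klZsUbKJg?????
Fragment 3: offset=0 data="hOz" -> buffer=hOzklZsUbKJg?????
Fragment 4: offset=14 data="wIT" -> buffer=hOzklZsUbKJg??wIT
Fragment 5: offset=12 data="mx" -> buffer=hOzklZsUbKJgmxwIT
Fragment 6: offset=8 data="pS" -> buffer=hOzklZsUpSJgmxwIT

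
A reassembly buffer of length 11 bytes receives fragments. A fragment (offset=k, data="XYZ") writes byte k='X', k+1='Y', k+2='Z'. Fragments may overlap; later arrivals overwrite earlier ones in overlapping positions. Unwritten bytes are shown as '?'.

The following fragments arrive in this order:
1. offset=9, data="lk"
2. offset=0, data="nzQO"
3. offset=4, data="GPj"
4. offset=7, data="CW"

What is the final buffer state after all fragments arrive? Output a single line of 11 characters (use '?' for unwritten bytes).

Fragment 1: offset=9 data="lk" -> buffer=?????????lk
Fragment 2: offset=0 data="nzQO" -> buffer=nzQO?????lk
Fragment 3: offset=4 data="GPj" -> buffer=nzQOGPj??lk
Fragment 4: offset=7 data="CW" -> buffer=nzQOGPjCWlk

Answer: nzQOGPjCWlk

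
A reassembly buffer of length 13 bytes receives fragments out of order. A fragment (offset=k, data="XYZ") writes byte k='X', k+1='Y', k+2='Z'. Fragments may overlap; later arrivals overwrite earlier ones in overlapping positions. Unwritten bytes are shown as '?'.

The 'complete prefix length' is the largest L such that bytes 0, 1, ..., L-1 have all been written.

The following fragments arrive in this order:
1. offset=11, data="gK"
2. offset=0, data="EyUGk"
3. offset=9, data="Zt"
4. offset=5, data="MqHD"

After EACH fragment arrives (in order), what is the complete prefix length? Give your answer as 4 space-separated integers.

Fragment 1: offset=11 data="gK" -> buffer=???????????gK -> prefix_len=0
Fragment 2: offset=0 data="EyUGk" -> buffer=EyUGk??????gK -> prefix_len=5
Fragment 3: offset=9 data="Zt" -> buffer=EyUGk????ZtgK -> prefix_len=5
Fragment 4: offset=5 data="MqHD" -> buffer=EyUGkMqHDZtgK -> prefix_len=13

Answer: 0 5 5 13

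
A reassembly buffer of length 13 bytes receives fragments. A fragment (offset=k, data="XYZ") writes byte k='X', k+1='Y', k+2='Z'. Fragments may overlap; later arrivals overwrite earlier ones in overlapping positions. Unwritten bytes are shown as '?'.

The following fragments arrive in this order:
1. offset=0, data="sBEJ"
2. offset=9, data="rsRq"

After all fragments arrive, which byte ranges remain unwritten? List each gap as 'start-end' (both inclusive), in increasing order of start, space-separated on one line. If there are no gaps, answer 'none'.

Fragment 1: offset=0 len=4
Fragment 2: offset=9 len=4
Gaps: 4-8

Answer: 4-8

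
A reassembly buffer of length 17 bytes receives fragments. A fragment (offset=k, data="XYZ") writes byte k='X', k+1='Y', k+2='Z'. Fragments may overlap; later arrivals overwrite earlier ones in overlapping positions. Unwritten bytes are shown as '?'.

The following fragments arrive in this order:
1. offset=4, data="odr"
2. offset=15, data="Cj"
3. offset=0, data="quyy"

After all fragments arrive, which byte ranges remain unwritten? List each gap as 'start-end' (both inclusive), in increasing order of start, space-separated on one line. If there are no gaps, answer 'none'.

Fragment 1: offset=4 len=3
Fragment 2: offset=15 len=2
Fragment 3: offset=0 len=4
Gaps: 7-14

Answer: 7-14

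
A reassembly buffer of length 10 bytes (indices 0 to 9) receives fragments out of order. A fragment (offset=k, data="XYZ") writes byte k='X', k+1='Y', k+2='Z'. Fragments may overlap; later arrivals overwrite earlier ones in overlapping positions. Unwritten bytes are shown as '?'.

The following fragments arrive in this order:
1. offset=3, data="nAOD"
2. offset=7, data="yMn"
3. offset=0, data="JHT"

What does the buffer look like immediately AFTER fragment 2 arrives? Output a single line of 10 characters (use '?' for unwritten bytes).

Fragment 1: offset=3 data="nAOD" -> buffer=???nAOD???
Fragment 2: offset=7 data="yMn" -> buffer=???nAODyMn

Answer: ???nAODyMn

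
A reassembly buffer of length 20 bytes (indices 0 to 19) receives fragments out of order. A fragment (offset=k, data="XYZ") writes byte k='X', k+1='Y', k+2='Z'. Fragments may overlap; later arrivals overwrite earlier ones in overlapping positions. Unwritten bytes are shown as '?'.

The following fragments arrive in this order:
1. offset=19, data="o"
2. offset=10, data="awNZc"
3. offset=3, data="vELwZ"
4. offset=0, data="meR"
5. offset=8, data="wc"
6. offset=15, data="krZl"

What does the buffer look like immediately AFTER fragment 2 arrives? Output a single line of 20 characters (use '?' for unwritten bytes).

Fragment 1: offset=19 data="o" -> buffer=???????????????????o
Fragment 2: offset=10 data="awNZc" -> buffer=??????????awNZc????o

Answer: ??????????awNZc????o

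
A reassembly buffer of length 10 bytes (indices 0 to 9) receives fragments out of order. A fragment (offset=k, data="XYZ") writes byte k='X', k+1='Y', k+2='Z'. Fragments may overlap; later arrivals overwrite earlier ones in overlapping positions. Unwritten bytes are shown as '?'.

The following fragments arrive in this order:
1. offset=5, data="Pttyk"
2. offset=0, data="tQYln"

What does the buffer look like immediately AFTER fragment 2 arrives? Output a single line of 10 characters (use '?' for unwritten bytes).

Fragment 1: offset=5 data="Pttyk" -> buffer=?????Pttyk
Fragment 2: offset=0 data="tQYln" -> buffer=tQYlnPttyk

Answer: tQYlnPttyk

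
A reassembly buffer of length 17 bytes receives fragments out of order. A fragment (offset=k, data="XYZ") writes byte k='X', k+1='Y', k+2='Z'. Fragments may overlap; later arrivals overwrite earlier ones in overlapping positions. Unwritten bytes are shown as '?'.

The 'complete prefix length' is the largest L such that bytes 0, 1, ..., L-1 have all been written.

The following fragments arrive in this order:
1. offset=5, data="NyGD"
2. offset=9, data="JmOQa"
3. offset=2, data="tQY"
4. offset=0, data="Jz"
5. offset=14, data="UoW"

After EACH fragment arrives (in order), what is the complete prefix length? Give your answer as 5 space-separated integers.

Answer: 0 0 0 14 17

Derivation:
Fragment 1: offset=5 data="NyGD" -> buffer=?????NyGD???????? -> prefix_len=0
Fragment 2: offset=9 data="JmOQa" -> buffer=?????NyGDJmOQa??? -> prefix_len=0
Fragment 3: offset=2 data="tQY" -> buffer=??tQYNyGDJmOQa??? -> prefix_len=0
Fragment 4: offset=0 data="Jz" -> buffer=JztQYNyGDJmOQa??? -> prefix_len=14
Fragment 5: offset=14 data="UoW" -> buffer=JztQYNyGDJmOQaUoW -> prefix_len=17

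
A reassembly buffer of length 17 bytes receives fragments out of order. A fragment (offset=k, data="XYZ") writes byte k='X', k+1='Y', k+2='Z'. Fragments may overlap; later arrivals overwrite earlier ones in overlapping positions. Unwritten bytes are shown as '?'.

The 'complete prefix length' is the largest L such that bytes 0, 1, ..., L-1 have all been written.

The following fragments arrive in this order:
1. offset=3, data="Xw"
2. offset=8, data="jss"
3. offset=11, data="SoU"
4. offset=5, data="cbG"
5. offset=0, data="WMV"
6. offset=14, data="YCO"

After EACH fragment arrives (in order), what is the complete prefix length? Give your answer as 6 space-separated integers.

Fragment 1: offset=3 data="Xw" -> buffer=???Xw???????????? -> prefix_len=0
Fragment 2: offset=8 data="jss" -> buffer=???Xw???jss?????? -> prefix_len=0
Fragment 3: offset=11 data="SoU" -> buffer=???Xw???jssSoU??? -> prefix_len=0
Fragment 4: offset=5 data="cbG" -> buffer=???XwcbGjssSoU??? -> prefix_len=0
Fragment 5: offset=0 data="WMV" -> buffer=WMVXwcbGjssSoU??? -> prefix_len=14
Fragment 6: offset=14 data="YCO" -> buffer=WMVXwcbGjssSoUYCO -> prefix_len=17

Answer: 0 0 0 0 14 17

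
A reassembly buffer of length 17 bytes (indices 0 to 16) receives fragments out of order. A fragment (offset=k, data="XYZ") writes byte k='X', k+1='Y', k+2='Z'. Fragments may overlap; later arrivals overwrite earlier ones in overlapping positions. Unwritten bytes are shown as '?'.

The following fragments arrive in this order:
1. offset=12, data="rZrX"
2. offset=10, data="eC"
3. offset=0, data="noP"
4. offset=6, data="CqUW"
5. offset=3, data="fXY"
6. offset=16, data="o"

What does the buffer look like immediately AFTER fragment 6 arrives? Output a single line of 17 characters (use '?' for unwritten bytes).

Answer: noPfXYCqUWeCrZrXo

Derivation:
Fragment 1: offset=12 data="rZrX" -> buffer=????????????rZrX?
Fragment 2: offset=10 data="eC" -> buffer=??????????eCrZrX?
Fragment 3: offset=0 data="noP" -> buffer=noP???????eCrZrX?
Fragment 4: offset=6 data="CqUW" -> buffer=noP???CqUWeCrZrX?
Fragment 5: offset=3 data="fXY" -> buffer=noPfXYCqUWeCrZrX?
Fragment 6: offset=16 data="o" -> buffer=noPfXYCqUWeCrZrXo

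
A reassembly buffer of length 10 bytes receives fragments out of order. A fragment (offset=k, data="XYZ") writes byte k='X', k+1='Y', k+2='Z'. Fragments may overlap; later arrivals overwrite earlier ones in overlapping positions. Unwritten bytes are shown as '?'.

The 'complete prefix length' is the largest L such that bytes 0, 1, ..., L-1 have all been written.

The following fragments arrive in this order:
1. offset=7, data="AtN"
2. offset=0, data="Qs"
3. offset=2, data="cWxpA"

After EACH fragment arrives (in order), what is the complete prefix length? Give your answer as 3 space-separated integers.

Answer: 0 2 10

Derivation:
Fragment 1: offset=7 data="AtN" -> buffer=???????AtN -> prefix_len=0
Fragment 2: offset=0 data="Qs" -> buffer=Qs?????AtN -> prefix_len=2
Fragment 3: offset=2 data="cWxpA" -> buffer=QscWxpAAtN -> prefix_len=10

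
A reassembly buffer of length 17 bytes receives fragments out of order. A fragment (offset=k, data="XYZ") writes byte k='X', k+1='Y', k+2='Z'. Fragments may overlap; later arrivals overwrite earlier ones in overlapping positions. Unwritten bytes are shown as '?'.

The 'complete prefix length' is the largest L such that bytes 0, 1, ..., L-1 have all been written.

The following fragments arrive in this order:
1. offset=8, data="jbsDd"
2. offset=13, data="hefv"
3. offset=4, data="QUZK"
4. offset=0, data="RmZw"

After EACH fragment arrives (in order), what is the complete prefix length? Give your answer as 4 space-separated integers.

Answer: 0 0 0 17

Derivation:
Fragment 1: offset=8 data="jbsDd" -> buffer=????????jbsDd???? -> prefix_len=0
Fragment 2: offset=13 data="hefv" -> buffer=????????jbsDdhefv -> prefix_len=0
Fragment 3: offset=4 data="QUZK" -> buffer=????QUZKjbsDdhefv -> prefix_len=0
Fragment 4: offset=0 data="RmZw" -> buffer=RmZwQUZKjbsDdhefv -> prefix_len=17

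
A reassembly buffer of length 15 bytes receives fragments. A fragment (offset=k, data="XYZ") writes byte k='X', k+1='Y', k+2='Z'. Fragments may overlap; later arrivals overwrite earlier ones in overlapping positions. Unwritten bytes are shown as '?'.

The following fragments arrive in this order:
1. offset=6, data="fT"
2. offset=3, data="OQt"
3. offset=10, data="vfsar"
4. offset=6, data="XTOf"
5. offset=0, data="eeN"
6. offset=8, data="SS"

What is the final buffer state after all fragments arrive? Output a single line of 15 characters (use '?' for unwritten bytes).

Answer: eeNOQtXTSSvfsar

Derivation:
Fragment 1: offset=6 data="fT" -> buffer=??????fT???????
Fragment 2: offset=3 data="OQt" -> buffer=???OQtfT???????
Fragment 3: offset=10 data="vfsar" -> buffer=???OQtfT??vfsar
Fragment 4: offset=6 data="XTOf" -> buffer=???OQtXTOfvfsar
Fragment 5: offset=0 data="eeN" -> buffer=eeNOQtXTOfvfsar
Fragment 6: offset=8 data="SS" -> buffer=eeNOQtXTSSvfsar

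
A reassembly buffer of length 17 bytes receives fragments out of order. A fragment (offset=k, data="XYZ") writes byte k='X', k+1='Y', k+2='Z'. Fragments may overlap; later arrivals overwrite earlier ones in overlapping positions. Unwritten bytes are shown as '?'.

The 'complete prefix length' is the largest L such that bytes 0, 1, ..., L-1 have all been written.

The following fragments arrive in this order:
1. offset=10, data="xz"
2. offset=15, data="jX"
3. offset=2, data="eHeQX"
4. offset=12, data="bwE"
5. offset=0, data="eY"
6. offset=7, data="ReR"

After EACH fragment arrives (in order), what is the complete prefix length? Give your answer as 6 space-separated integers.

Answer: 0 0 0 0 7 17

Derivation:
Fragment 1: offset=10 data="xz" -> buffer=??????????xz????? -> prefix_len=0
Fragment 2: offset=15 data="jX" -> buffer=??????????xz???jX -> prefix_len=0
Fragment 3: offset=2 data="eHeQX" -> buffer=??eHeQX???xz???jX -> prefix_len=0
Fragment 4: offset=12 data="bwE" -> buffer=??eHeQX???xzbwEjX -> prefix_len=0
Fragment 5: offset=0 data="eY" -> buffer=eYeHeQX???xzbwEjX -> prefix_len=7
Fragment 6: offset=7 data="ReR" -> buffer=eYeHeQXReRxzbwEjX -> prefix_len=17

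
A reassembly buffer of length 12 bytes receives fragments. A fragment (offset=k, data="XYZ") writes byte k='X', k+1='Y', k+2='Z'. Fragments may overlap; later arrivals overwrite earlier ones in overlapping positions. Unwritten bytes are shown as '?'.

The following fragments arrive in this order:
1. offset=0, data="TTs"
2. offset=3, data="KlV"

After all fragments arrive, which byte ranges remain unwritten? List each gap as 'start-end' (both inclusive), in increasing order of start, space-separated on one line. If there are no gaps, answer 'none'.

Fragment 1: offset=0 len=3
Fragment 2: offset=3 len=3
Gaps: 6-11

Answer: 6-11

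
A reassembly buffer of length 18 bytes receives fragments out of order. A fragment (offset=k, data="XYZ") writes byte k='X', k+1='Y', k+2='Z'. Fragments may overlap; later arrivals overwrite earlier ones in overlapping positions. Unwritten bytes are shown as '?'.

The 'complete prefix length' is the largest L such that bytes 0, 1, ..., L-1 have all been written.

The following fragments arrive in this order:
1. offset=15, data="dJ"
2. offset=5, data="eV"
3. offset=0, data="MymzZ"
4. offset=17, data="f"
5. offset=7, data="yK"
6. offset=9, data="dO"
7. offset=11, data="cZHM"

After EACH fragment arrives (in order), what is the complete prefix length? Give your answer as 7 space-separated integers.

Fragment 1: offset=15 data="dJ" -> buffer=???????????????dJ? -> prefix_len=0
Fragment 2: offset=5 data="eV" -> buffer=?????eV????????dJ? -> prefix_len=0
Fragment 3: offset=0 data="MymzZ" -> buffer=MymzZeV????????dJ? -> prefix_len=7
Fragment 4: offset=17 data="f" -> buffer=MymzZeV????????dJf -> prefix_len=7
Fragment 5: offset=7 data="yK" -> buffer=MymzZeVyK??????dJf -> prefix_len=9
Fragment 6: offset=9 data="dO" -> buffer=MymzZeVyKdO????dJf -> prefix_len=11
Fragment 7: offset=11 data="cZHM" -> buffer=MymzZeVyKdOcZHMdJf -> prefix_len=18

Answer: 0 0 7 7 9 11 18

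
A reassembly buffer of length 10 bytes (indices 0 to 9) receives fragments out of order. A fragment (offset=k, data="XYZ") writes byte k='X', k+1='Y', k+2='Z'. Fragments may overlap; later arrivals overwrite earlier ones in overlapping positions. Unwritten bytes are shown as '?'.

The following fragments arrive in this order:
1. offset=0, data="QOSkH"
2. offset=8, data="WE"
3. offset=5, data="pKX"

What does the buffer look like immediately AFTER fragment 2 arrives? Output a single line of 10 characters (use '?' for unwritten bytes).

Answer: QOSkH???WE

Derivation:
Fragment 1: offset=0 data="QOSkH" -> buffer=QOSkH?????
Fragment 2: offset=8 data="WE" -> buffer=QOSkH???WE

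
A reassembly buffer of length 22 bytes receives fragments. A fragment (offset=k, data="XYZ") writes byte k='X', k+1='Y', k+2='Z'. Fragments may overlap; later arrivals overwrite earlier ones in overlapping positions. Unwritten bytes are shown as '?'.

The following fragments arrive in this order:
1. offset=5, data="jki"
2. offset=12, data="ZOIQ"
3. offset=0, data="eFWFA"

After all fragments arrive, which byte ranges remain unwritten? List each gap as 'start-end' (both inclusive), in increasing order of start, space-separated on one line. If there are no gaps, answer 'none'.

Fragment 1: offset=5 len=3
Fragment 2: offset=12 len=4
Fragment 3: offset=0 len=5
Gaps: 8-11 16-21

Answer: 8-11 16-21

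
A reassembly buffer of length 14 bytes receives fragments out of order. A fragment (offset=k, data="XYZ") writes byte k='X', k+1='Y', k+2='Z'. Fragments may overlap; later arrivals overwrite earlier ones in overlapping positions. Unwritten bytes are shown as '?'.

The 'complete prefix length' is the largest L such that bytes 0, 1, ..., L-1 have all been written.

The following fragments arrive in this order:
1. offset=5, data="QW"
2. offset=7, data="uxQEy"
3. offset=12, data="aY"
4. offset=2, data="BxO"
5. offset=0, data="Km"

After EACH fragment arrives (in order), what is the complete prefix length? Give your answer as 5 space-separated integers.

Fragment 1: offset=5 data="QW" -> buffer=?????QW??????? -> prefix_len=0
Fragment 2: offset=7 data="uxQEy" -> buffer=?????QWuxQEy?? -> prefix_len=0
Fragment 3: offset=12 data="aY" -> buffer=?????QWuxQEyaY -> prefix_len=0
Fragment 4: offset=2 data="BxO" -> buffer=??BxOQWuxQEyaY -> prefix_len=0
Fragment 5: offset=0 data="Km" -> buffer=KmBxOQWuxQEyaY -> prefix_len=14

Answer: 0 0 0 0 14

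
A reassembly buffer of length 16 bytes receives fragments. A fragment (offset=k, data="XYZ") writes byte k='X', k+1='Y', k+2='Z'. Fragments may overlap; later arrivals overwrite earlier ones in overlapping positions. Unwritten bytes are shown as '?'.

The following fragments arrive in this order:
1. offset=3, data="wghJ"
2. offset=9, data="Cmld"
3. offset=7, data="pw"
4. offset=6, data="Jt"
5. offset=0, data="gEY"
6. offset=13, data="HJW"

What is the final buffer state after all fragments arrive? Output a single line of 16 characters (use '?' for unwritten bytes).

Fragment 1: offset=3 data="wghJ" -> buffer=???wghJ?????????
Fragment 2: offset=9 data="Cmld" -> buffer=???wghJ??Cmld???
Fragment 3: offset=7 data="pw" -> buffer=???wghJpwCmld???
Fragment 4: offset=6 data="Jt" -> buffer=???wghJtwCmld???
Fragment 5: offset=0 data="gEY" -> buffer=gEYwghJtwCmld???
Fragment 6: offset=13 data="HJW" -> buffer=gEYwghJtwCmldHJW

Answer: gEYwghJtwCmldHJW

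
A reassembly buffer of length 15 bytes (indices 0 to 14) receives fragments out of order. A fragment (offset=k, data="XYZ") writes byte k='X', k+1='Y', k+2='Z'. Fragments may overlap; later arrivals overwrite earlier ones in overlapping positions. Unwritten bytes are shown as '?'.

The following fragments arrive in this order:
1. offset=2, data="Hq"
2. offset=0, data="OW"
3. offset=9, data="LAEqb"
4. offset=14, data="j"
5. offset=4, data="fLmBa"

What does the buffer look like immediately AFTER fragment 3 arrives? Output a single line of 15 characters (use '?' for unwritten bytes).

Answer: OWHq?????LAEqb?

Derivation:
Fragment 1: offset=2 data="Hq" -> buffer=??Hq???????????
Fragment 2: offset=0 data="OW" -> buffer=OWHq???????????
Fragment 3: offset=9 data="LAEqb" -> buffer=OWHq?????LAEqb?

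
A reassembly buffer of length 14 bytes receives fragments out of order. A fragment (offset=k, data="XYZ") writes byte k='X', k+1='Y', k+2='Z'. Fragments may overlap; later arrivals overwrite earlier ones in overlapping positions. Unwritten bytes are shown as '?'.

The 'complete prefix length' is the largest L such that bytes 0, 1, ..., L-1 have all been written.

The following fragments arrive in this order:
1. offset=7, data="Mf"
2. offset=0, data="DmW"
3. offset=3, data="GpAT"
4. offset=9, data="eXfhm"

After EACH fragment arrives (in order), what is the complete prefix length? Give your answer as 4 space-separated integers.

Answer: 0 3 9 14

Derivation:
Fragment 1: offset=7 data="Mf" -> buffer=???????Mf????? -> prefix_len=0
Fragment 2: offset=0 data="DmW" -> buffer=DmW????Mf????? -> prefix_len=3
Fragment 3: offset=3 data="GpAT" -> buffer=DmWGpATMf????? -> prefix_len=9
Fragment 4: offset=9 data="eXfhm" -> buffer=DmWGpATMfeXfhm -> prefix_len=14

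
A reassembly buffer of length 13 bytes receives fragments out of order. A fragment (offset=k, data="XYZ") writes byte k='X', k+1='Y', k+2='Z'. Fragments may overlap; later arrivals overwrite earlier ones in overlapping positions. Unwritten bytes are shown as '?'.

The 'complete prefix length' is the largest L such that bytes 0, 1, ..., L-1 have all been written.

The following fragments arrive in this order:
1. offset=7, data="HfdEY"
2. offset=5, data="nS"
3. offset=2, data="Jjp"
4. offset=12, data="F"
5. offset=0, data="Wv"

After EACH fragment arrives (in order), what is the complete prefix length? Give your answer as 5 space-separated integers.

Answer: 0 0 0 0 13

Derivation:
Fragment 1: offset=7 data="HfdEY" -> buffer=???????HfdEY? -> prefix_len=0
Fragment 2: offset=5 data="nS" -> buffer=?????nSHfdEY? -> prefix_len=0
Fragment 3: offset=2 data="Jjp" -> buffer=??JjpnSHfdEY? -> prefix_len=0
Fragment 4: offset=12 data="F" -> buffer=??JjpnSHfdEYF -> prefix_len=0
Fragment 5: offset=0 data="Wv" -> buffer=WvJjpnSHfdEYF -> prefix_len=13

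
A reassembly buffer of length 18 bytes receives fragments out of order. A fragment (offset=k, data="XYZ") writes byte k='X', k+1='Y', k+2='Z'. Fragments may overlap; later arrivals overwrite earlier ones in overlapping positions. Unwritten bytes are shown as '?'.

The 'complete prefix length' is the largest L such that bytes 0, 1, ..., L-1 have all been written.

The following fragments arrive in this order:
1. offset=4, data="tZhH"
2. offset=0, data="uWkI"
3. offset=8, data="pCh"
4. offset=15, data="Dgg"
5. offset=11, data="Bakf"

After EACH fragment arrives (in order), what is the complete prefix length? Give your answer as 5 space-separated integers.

Fragment 1: offset=4 data="tZhH" -> buffer=????tZhH?????????? -> prefix_len=0
Fragment 2: offset=0 data="uWkI" -> buffer=uWkItZhH?????????? -> prefix_len=8
Fragment 3: offset=8 data="pCh" -> buffer=uWkItZhHpCh??????? -> prefix_len=11
Fragment 4: offset=15 data="Dgg" -> buffer=uWkItZhHpCh????Dgg -> prefix_len=11
Fragment 5: offset=11 data="Bakf" -> buffer=uWkItZhHpChBakfDgg -> prefix_len=18

Answer: 0 8 11 11 18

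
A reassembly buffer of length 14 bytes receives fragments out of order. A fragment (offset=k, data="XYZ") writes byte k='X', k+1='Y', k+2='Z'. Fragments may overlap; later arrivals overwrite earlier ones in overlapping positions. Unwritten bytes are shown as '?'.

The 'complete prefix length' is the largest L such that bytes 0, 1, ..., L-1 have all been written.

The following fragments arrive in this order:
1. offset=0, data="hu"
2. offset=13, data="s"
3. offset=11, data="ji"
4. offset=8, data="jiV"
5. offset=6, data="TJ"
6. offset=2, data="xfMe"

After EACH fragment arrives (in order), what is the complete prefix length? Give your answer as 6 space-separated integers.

Answer: 2 2 2 2 2 14

Derivation:
Fragment 1: offset=0 data="hu" -> buffer=hu???????????? -> prefix_len=2
Fragment 2: offset=13 data="s" -> buffer=hu???????????s -> prefix_len=2
Fragment 3: offset=11 data="ji" -> buffer=hu?????????jis -> prefix_len=2
Fragment 4: offset=8 data="jiV" -> buffer=hu??????jiVjis -> prefix_len=2
Fragment 5: offset=6 data="TJ" -> buffer=hu????TJjiVjis -> prefix_len=2
Fragment 6: offset=2 data="xfMe" -> buffer=huxfMeTJjiVjis -> prefix_len=14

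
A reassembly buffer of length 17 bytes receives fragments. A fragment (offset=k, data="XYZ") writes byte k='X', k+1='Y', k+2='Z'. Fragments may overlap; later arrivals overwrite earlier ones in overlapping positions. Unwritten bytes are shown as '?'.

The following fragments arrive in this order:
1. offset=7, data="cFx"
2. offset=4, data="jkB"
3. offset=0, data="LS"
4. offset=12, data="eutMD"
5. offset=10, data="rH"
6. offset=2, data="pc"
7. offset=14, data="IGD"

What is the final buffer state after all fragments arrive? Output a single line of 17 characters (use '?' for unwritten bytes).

Fragment 1: offset=7 data="cFx" -> buffer=???????cFx???????
Fragment 2: offset=4 data="jkB" -> buffer=????jkBcFx???????
Fragment 3: offset=0 data="LS" -> buffer=LS??jkBcFx???????
Fragment 4: offset=12 data="eutMD" -> buffer=LS??jkBcFx??eutMD
Fragment 5: offset=10 data="rH" -> buffer=LS??jkBcFxrHeutMD
Fragment 6: offset=2 data="pc" -> buffer=LSpcjkBcFxrHeutMD
Fragment 7: offset=14 data="IGD" -> buffer=LSpcjkBcFxrHeuIGD

Answer: LSpcjkBcFxrHeuIGD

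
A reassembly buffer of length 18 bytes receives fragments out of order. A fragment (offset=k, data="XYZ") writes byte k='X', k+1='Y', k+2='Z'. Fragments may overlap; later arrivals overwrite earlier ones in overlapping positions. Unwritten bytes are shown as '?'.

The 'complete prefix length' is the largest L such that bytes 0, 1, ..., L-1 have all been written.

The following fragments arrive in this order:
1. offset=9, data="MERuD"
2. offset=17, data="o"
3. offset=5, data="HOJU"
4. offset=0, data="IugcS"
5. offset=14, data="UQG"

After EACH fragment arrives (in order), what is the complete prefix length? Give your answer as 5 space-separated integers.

Answer: 0 0 0 14 18

Derivation:
Fragment 1: offset=9 data="MERuD" -> buffer=?????????MERuD???? -> prefix_len=0
Fragment 2: offset=17 data="o" -> buffer=?????????MERuD???o -> prefix_len=0
Fragment 3: offset=5 data="HOJU" -> buffer=?????HOJUMERuD???o -> prefix_len=0
Fragment 4: offset=0 data="IugcS" -> buffer=IugcSHOJUMERuD???o -> prefix_len=14
Fragment 5: offset=14 data="UQG" -> buffer=IugcSHOJUMERuDUQGo -> prefix_len=18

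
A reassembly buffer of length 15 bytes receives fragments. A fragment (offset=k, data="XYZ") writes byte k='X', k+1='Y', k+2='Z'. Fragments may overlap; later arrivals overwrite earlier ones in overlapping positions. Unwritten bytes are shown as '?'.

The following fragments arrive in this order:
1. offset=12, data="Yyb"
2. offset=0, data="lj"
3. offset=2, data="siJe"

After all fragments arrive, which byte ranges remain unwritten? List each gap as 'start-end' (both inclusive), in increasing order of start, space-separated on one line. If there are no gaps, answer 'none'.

Answer: 6-11

Derivation:
Fragment 1: offset=12 len=3
Fragment 2: offset=0 len=2
Fragment 3: offset=2 len=4
Gaps: 6-11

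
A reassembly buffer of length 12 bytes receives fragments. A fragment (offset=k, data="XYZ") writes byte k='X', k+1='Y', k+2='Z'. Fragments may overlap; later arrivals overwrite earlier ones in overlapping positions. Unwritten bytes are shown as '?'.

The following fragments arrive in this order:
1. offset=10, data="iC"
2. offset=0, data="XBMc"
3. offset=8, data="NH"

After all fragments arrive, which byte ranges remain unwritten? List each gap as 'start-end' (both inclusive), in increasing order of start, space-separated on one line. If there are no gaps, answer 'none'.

Fragment 1: offset=10 len=2
Fragment 2: offset=0 len=4
Fragment 3: offset=8 len=2
Gaps: 4-7

Answer: 4-7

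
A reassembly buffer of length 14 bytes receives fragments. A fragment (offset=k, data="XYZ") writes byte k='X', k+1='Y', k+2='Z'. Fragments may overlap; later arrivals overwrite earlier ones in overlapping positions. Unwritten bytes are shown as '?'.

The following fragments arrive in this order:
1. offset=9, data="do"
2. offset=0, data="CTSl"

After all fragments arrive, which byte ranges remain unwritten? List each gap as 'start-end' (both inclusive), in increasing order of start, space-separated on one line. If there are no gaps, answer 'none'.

Fragment 1: offset=9 len=2
Fragment 2: offset=0 len=4
Gaps: 4-8 11-13

Answer: 4-8 11-13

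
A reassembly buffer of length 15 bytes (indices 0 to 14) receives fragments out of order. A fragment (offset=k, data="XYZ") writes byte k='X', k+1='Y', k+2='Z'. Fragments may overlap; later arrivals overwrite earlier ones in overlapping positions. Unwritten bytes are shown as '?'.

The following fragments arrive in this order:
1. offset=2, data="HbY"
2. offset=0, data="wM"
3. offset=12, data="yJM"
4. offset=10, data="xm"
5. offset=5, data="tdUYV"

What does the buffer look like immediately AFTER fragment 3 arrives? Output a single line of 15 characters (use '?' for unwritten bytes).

Fragment 1: offset=2 data="HbY" -> buffer=??HbY??????????
Fragment 2: offset=0 data="wM" -> buffer=wMHbY??????????
Fragment 3: offset=12 data="yJM" -> buffer=wMHbY???????yJM

Answer: wMHbY???????yJM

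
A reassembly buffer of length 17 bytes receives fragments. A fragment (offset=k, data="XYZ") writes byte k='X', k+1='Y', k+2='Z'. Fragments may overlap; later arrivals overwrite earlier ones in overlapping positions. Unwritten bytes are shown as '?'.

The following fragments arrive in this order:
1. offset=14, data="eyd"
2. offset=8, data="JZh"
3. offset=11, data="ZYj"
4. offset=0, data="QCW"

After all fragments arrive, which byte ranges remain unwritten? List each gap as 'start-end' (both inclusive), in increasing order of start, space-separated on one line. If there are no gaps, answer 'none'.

Answer: 3-7

Derivation:
Fragment 1: offset=14 len=3
Fragment 2: offset=8 len=3
Fragment 3: offset=11 len=3
Fragment 4: offset=0 len=3
Gaps: 3-7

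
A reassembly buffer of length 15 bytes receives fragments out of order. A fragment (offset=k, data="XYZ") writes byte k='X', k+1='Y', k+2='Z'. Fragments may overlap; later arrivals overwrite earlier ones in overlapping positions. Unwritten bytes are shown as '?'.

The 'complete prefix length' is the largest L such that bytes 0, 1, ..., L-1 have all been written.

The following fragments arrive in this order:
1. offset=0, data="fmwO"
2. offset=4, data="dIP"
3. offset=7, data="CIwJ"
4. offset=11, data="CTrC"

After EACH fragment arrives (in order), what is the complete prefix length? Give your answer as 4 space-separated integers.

Fragment 1: offset=0 data="fmwO" -> buffer=fmwO??????????? -> prefix_len=4
Fragment 2: offset=4 data="dIP" -> buffer=fmwOdIP???????? -> prefix_len=7
Fragment 3: offset=7 data="CIwJ" -> buffer=fmwOdIPCIwJ???? -> prefix_len=11
Fragment 4: offset=11 data="CTrC" -> buffer=fmwOdIPCIwJCTrC -> prefix_len=15

Answer: 4 7 11 15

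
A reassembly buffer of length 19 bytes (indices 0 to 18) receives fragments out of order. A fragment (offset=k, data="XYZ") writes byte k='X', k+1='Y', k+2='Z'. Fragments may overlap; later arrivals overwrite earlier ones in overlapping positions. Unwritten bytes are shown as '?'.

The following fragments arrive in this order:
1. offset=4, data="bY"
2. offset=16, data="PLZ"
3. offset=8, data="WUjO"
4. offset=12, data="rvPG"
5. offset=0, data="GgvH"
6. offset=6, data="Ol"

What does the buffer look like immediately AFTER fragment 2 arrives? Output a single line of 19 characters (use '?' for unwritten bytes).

Answer: ????bY??????????PLZ

Derivation:
Fragment 1: offset=4 data="bY" -> buffer=????bY?????????????
Fragment 2: offset=16 data="PLZ" -> buffer=????bY??????????PLZ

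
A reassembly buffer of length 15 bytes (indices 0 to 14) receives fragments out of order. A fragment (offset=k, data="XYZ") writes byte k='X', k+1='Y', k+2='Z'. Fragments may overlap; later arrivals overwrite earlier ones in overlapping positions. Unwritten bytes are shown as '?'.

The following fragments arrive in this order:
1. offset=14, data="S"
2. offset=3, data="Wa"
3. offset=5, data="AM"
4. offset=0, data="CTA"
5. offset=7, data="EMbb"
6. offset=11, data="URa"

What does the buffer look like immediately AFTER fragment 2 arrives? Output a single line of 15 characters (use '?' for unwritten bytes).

Answer: ???Wa?????????S

Derivation:
Fragment 1: offset=14 data="S" -> buffer=??????????????S
Fragment 2: offset=3 data="Wa" -> buffer=???Wa?????????S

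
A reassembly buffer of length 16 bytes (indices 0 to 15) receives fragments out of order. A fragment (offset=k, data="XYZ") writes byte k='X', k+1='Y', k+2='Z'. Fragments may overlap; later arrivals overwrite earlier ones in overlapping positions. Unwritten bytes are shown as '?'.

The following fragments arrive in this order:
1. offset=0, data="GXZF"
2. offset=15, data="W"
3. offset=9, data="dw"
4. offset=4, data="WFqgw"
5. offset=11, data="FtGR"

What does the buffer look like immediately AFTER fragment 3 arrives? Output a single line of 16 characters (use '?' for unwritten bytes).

Answer: GXZF?????dw????W

Derivation:
Fragment 1: offset=0 data="GXZF" -> buffer=GXZF????????????
Fragment 2: offset=15 data="W" -> buffer=GXZF???????????W
Fragment 3: offset=9 data="dw" -> buffer=GXZF?????dw????W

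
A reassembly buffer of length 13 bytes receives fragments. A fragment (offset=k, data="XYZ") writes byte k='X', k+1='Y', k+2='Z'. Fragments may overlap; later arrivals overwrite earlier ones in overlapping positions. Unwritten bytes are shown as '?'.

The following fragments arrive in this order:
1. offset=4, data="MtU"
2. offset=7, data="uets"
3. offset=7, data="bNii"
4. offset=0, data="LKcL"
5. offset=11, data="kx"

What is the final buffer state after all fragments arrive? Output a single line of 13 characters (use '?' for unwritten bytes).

Fragment 1: offset=4 data="MtU" -> buffer=????MtU??????
Fragment 2: offset=7 data="uets" -> buffer=????MtUuets??
Fragment 3: offset=7 data="bNii" -> buffer=????MtUbNii??
Fragment 4: offset=0 data="LKcL" -> buffer=LKcLMtUbNii??
Fragment 5: offset=11 data="kx" -> buffer=LKcLMtUbNiikx

Answer: LKcLMtUbNiikx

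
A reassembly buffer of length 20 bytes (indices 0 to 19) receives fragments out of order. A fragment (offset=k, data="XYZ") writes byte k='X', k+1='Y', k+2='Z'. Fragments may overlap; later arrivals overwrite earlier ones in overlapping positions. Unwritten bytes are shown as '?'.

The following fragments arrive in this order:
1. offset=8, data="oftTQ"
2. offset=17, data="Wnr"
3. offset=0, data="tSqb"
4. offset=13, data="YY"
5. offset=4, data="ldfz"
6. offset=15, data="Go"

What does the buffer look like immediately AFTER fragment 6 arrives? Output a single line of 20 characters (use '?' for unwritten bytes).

Fragment 1: offset=8 data="oftTQ" -> buffer=????????oftTQ???????
Fragment 2: offset=17 data="Wnr" -> buffer=????????oftTQ????Wnr
Fragment 3: offset=0 data="tSqb" -> buffer=tSqb????oftTQ????Wnr
Fragment 4: offset=13 data="YY" -> buffer=tSqb????oftTQYY??Wnr
Fragment 5: offset=4 data="ldfz" -> buffer=tSqbldfzoftTQYY??Wnr
Fragment 6: offset=15 data="Go" -> buffer=tSqbldfzoftTQYYGoWnr

Answer: tSqbldfzoftTQYYGoWnr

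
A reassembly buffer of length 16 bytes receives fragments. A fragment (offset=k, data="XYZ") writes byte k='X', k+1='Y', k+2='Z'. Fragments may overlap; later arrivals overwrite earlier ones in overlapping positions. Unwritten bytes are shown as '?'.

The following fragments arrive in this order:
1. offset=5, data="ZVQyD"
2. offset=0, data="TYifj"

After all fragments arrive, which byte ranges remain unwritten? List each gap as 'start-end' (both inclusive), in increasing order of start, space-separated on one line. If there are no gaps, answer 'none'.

Fragment 1: offset=5 len=5
Fragment 2: offset=0 len=5
Gaps: 10-15

Answer: 10-15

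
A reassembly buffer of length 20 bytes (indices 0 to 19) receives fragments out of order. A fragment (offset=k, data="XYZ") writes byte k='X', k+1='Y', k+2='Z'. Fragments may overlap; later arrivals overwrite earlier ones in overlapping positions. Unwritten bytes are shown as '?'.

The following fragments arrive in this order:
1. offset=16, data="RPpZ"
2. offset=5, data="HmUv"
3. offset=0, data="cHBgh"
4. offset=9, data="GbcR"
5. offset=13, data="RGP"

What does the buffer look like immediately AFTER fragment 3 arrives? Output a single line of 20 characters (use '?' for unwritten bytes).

Fragment 1: offset=16 data="RPpZ" -> buffer=????????????????RPpZ
Fragment 2: offset=5 data="HmUv" -> buffer=?????HmUv???????RPpZ
Fragment 3: offset=0 data="cHBgh" -> buffer=cHBghHmUv???????RPpZ

Answer: cHBghHmUv???????RPpZ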